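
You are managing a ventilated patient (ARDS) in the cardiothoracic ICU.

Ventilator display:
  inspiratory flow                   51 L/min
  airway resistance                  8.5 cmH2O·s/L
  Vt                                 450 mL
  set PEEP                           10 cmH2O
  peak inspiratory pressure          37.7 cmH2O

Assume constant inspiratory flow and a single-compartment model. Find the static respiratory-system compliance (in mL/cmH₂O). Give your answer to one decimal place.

Flow: 51 L/min ÷ 60 = 0.85 L/s.
Equation of motion (constant flow): PIP = Vt/C + R·V̇ + PEEP.
Vt/C = PIP − R·V̇ − PEEP = 37.7 − 8.5×0.85 − 10 = 37.7 − 7.225 − 10 = 20.475 cmH2O.
C = Vt / 20.475 = 450 / 20.475 = 21.978 mL/cmH2O.

22.0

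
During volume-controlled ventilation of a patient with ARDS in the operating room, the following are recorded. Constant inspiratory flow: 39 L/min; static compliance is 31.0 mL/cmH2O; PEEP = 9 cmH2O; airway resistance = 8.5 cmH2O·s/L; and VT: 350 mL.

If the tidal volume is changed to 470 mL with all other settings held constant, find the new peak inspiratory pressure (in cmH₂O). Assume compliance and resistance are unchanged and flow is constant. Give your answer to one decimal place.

29.7

Flow: 39 L/min ÷ 60 = 0.65 L/s.
PIP = Vt/C + R·V̇ + PEEP (constant-flow equation of motion).
Only the elastic term changes: ΔPIP = ΔVt / C = (470 − 350) / 31.0 = 3.871 cmH2O.
Original PIP = 350/31.0 + 8.5×0.65 + 9 = 25.815 cmH2O; new PIP = 25.815 + (3.871) = 29.686 cmH2O.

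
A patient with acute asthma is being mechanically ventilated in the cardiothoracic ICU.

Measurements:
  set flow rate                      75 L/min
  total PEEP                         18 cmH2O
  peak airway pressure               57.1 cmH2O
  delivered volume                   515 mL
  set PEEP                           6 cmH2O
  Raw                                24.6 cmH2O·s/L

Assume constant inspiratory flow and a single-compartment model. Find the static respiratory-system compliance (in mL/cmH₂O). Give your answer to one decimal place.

61.7

Flow: 75 L/min ÷ 60 = 1.25 L/s.
Total PEEP = 18 cmH2O (set 6 + intrinsic 12); this is the baseline alveolar pressure.
Equation of motion (constant flow): PIP = Vt/C + R·V̇ + PEEP.
Vt/C = PIP − R·V̇ − PEEP = 57.1 − 24.6×1.25 − 18 = 57.1 − 30.75 − 18 = 8.35 cmH2O.
C = Vt / 8.35 = 515 / 8.35 = 61.677 mL/cmH2O.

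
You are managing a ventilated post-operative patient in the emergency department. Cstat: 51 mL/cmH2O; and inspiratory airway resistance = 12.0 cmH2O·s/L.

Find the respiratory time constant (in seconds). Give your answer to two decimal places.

τ = R × C = 12.0 × 51 mL/cmH2O = 12.0 × 0.051 L/cmH2O = 0.612 s.

0.61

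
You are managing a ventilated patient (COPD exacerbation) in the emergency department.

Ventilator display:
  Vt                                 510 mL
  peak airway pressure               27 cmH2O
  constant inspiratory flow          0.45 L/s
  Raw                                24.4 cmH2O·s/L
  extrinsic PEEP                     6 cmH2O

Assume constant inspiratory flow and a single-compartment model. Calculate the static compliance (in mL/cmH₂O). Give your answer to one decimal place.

50.9

Equation of motion (constant flow): PIP = Vt/C + R·V̇ + PEEP.
Vt/C = PIP − R·V̇ − PEEP = 27 − 24.4×0.45 − 6 = 27 − 10.98 − 6 = 10.02 cmH2O.
C = Vt / 10.02 = 510 / 10.02 = 50.898 mL/cmH2O.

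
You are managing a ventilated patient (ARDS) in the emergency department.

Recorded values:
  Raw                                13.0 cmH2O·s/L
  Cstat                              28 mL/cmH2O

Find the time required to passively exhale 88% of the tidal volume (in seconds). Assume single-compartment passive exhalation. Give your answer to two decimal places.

τ = R × C = 13.0 × 28 mL/cmH2O = 13.0 × 0.028 L/cmH2O = 0.364 s.
Exhaled fraction f = 1 − e^(−t/τ) → t = −τ·ln(1 − f) = −0.364·ln(0.12) = 0.7718 s.

0.77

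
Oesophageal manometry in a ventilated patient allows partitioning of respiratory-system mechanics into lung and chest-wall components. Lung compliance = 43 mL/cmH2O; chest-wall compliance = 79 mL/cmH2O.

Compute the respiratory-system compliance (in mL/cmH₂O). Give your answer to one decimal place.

Lung and chest wall are elastances in series: 1/Crs = 1/CL + 1/Ccw.
1/Crs = 1/43 + 1/79 = 0.03591.
Crs = 27.847 mL/cmH2O.

27.8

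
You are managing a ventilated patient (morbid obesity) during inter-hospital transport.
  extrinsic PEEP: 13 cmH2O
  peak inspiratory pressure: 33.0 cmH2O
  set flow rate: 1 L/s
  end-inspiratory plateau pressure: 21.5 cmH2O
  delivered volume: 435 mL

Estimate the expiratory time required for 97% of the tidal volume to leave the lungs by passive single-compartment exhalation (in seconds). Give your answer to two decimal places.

R = (PIP − Pplat)/V̇ = (33.0 − 21.5) / 1 = 11.5/1 = 11.5 cmH2O·s/L.
C = Vt/(Pplat − PEEP) = 435.0 / (21.5 − 13) = 435.0/8.5 = 51.176 mL/cmH2O.
τ = R × C = 11.5 × 0.05118 L/cmH2O = 0.5886 s.
t = −τ·ln(1 − 0.97) = −0.5886·ln(0.03) = 2.064 s.

2.06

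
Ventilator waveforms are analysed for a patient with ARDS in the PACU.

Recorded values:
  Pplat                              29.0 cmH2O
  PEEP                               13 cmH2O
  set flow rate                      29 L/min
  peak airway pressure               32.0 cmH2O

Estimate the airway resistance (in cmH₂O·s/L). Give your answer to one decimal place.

Flow: 29 L/min ÷ 60 = 0.4833 L/s.
Raw = (PIP − Pplat) / flow = (32.0 − 29.0) / 0.4833 = 3.0 / 0.4833 = 6.207 cmH2O·s/L.

6.2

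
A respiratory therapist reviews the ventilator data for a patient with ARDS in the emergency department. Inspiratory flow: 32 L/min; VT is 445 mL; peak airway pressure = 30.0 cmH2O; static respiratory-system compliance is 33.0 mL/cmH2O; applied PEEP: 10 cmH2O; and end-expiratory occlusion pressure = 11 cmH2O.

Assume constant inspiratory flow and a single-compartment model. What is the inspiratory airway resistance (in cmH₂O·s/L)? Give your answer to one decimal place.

10.3

Flow: 32 L/min ÷ 60 = 0.5333 L/s.
Total PEEP = 11 cmH2O (set 10 + intrinsic 1); this is the baseline alveolar pressure.
Equation of motion (constant flow): PIP = Vt/C + R·V̇ + PEEP.
R·V̇ = PIP − Vt/C − PEEP = 30.0 − 445/33.0 − 11 = 30.0 − 13.485 − 11 = 5.515 cmH2O.
R = 5.515 / 0.5333 = 10.341 cmH2O·s/L.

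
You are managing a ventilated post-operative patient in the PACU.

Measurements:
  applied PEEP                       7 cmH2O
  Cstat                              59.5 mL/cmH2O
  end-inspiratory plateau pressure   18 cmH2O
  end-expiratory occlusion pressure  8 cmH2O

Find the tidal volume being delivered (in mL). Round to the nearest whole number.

End-expiratory occlusion gives total PEEP = 8 cmH2O (intrinsic PEEP = 8 − 7 = 1). Use total PEEP for the elastic gradient.
Vt = Cstat × (Pplat − PEEPtotal) = 59.5 × (18 − 8) = 59.5 × 10.0 = 595.0 mL.

595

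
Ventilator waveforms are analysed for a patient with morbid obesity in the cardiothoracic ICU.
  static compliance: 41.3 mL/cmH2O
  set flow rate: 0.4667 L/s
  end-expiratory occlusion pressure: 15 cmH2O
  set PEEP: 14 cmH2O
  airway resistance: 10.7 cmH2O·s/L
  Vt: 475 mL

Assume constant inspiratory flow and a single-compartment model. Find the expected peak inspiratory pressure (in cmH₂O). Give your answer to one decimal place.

31.5

Total PEEP = 15 cmH2O (set 14 + intrinsic 1); this is the baseline alveolar pressure.
Equation of motion (constant flow): PIP = Vt/C + R·V̇ + PEEP.
PIP = 475/41.3 + 10.7×0.4667 + 15 = 11.501 + 4.994 + 15 = 31.495 cmH2O.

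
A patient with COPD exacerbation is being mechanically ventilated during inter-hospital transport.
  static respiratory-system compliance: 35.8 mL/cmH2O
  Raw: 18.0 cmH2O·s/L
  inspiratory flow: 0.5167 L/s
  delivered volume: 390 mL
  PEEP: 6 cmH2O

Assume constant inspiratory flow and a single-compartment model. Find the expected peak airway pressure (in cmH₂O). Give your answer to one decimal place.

Equation of motion (constant flow): PIP = Vt/C + R·V̇ + PEEP.
PIP = 390/35.8 + 18.0×0.5167 + 6 = 10.894 + 9.301 + 6 = 26.195 cmH2O.

26.2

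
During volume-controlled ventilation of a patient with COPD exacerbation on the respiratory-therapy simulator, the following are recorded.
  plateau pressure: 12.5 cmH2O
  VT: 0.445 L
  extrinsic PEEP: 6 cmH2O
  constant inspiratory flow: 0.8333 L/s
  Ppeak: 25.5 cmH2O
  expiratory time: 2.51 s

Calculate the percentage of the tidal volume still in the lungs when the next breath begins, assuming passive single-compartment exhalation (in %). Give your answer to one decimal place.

R = (PIP − Pplat)/V̇ = (25.5 − 12.5) / 0.8333 = 13.0/0.8333 = 15.601 cmH2O·s/L.
C = Vt/(Pplat − PEEP) = 445.0 / (12.5 − 6) = 445.0/6.5 = 68.462 mL/cmH2O.
τ = R × C = 15.601 × 0.06846 L/cmH2O = 1.068 s.
Fraction remaining at end-expiration = e^(−Te/τ) = e^(−2.51/1.068) = 0.09535 → 9.535%.

9.5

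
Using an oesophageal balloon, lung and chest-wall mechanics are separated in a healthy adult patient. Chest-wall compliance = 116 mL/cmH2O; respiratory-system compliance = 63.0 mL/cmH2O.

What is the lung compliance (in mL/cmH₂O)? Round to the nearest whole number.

138

1/CL = 1/Crs − 1/Ccw.
1/CL = 1/63.0 − 1/116 = 0.007252.
CL = 137.89 mL/cmH2O.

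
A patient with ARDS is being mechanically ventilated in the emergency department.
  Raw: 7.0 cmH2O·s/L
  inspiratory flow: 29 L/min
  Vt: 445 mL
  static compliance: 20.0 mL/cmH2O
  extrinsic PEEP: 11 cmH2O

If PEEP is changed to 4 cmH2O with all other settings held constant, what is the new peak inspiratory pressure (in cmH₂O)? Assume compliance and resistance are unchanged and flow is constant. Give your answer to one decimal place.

29.6

Flow: 29 L/min ÷ 60 = 0.4833 L/s.
PIP = Vt/C + R·V̇ + PEEP (constant-flow equation of motion).
Only the baseline term changes: ΔPIP = ΔPEEP = 4 − 11 = -7.0 cmH2O.
Original PIP = 445/20.0 + 7.0×0.4833 + 11 = 36.633 cmH2O; new PIP = 36.633 + (-7.0) = 29.633 cmH2O.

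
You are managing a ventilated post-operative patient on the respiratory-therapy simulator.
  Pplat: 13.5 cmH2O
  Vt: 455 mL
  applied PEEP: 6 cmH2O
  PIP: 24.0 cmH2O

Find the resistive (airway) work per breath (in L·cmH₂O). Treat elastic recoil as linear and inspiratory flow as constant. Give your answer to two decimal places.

With constant inspiratory flow the resistive pressure is constant at PIP − Pplat = 24.0 − 13.5 = 10.5 cmH2O, so resistive work = 10.5 × 0.455 = 4.778 L·cmH2O.

4.78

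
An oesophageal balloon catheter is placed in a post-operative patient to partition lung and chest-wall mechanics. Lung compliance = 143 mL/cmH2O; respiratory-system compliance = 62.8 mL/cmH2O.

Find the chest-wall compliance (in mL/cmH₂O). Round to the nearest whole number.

1/Ccw = 1/Crs − 1/CL.
1/Ccw = 1/62.8 − 1/143 = 0.008931.
Ccw = 111.97 mL/cmH2O.

112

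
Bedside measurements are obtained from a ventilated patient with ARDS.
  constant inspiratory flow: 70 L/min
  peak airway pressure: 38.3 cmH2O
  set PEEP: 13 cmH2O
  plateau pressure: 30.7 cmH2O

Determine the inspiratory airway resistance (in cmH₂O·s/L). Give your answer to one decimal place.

6.5

Flow: 70 L/min ÷ 60 = 1.1667 L/s.
Raw = (PIP − Pplat) / flow = (38.3 − 30.7) / 1.1667 = 7.6 / 1.1667 = 6.514 cmH2O·s/L.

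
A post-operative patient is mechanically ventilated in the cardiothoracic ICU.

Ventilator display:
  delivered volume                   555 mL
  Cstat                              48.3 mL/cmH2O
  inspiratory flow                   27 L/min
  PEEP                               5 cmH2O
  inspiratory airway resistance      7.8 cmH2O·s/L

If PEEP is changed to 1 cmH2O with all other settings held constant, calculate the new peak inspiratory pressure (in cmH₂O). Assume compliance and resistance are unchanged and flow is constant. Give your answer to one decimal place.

16.0

Flow: 27 L/min ÷ 60 = 0.45 L/s.
PIP = Vt/C + R·V̇ + PEEP (constant-flow equation of motion).
Only the baseline term changes: ΔPIP = ΔPEEP = 1 − 5 = -4.0 cmH2O.
Original PIP = 555/48.3 + 7.8×0.45 + 5 = 20.001 cmH2O; new PIP = 20.001 + (-4.0) = 16.001 cmH2O.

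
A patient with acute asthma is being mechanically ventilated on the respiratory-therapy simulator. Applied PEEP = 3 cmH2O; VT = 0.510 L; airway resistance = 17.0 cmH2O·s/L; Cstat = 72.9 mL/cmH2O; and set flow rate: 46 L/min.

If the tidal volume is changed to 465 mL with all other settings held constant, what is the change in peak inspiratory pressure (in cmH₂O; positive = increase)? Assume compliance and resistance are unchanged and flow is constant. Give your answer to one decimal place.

PIP = Vt/C + R·V̇ + PEEP (constant-flow equation of motion).
Only the elastic term changes: ΔPIP = ΔVt / C = (465 − 510) / 72.9 = -0.6173 cmH2O.

-0.6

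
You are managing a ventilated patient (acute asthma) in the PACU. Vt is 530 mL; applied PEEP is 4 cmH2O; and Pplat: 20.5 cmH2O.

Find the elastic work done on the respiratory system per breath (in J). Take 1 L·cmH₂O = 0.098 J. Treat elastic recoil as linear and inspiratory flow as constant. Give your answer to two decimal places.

Elastic work ≈ ½ × (Pplat − PEEP) × Vt = 0.5 × (20.5 − 4) × 0.530 L = 0.5 × 16.5 × 0.530 = 4.373 L·cmH2O.
× 0.098 J/(L·cmH2O) → 0.4286 J.

0.43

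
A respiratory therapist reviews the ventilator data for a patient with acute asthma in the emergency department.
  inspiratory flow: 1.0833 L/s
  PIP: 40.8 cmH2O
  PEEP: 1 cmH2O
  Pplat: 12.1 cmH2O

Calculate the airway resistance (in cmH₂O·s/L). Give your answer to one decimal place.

26.5

Raw = (PIP − Pplat) / flow = (40.8 − 12.1) / 1.0833 = 28.7 / 1.0833 = 26.493 cmH2O·s/L.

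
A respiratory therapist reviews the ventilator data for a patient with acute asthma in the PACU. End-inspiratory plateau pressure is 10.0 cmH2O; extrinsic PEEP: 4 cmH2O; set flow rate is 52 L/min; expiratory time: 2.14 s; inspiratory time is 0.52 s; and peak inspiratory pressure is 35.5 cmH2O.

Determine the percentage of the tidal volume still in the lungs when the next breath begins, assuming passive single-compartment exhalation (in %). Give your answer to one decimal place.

Flow: 52 L/min ÷ 60 = 0.8667 L/s.
Vt = flow × Ti = 0.8667 L/s × 0.52 s × 1000 mL/L = 450.68 mL.
R = (PIP − Pplat)/V̇ = (35.5 − 10.0) / 0.8667 = 25.5/0.8667 = 29.422 cmH2O·s/L.
C = Vt/(Pplat − PEEP) = 450.68 / (10.0 − 4) = 450.68/6.0 = 75.113 mL/cmH2O.
τ = R × C = 29.422 × 0.07511 L/cmH2O = 2.21 s.
Fraction remaining at end-expiration = e^(−Te/τ) = e^(−2.14/2.21) = 0.3797 → 37.97%.

38.0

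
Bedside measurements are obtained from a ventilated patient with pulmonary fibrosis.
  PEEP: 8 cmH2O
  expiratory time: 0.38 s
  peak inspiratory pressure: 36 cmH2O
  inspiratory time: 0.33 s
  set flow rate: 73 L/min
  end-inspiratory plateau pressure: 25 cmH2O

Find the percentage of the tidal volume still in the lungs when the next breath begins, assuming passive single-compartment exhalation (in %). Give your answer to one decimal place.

16.9

Flow: 73 L/min ÷ 60 = 1.2167 L/s.
Vt = flow × Ti = 1.2167 L/s × 0.33 s × 1000 mL/L = 401.51 mL.
R = (PIP − Pplat)/V̇ = (36 − 25) / 1.2167 = 11.0/1.2167 = 9.041 cmH2O·s/L.
C = Vt/(Pplat − PEEP) = 401.51 / (25 − 8) = 401.51/17.0 = 23.618 mL/cmH2O.
τ = R × C = 9.041 × 0.02362 L/cmH2O = 0.2135 s.
Fraction remaining at end-expiration = e^(−Te/τ) = e^(−0.38/0.2135) = 0.1687 → 16.87%.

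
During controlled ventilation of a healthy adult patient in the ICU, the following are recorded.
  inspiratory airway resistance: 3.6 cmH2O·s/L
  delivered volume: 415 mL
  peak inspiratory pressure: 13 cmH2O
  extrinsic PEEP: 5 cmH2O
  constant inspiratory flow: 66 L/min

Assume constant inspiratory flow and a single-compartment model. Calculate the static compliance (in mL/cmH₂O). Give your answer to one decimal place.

Flow: 66 L/min ÷ 60 = 1.1 L/s.
Equation of motion (constant flow): PIP = Vt/C + R·V̇ + PEEP.
Vt/C = PIP − R·V̇ − PEEP = 13 − 3.6×1.1 − 5 = 13 − 3.96 − 5 = 4.04 cmH2O.
C = Vt / 4.04 = 415 / 4.04 = 102.72 mL/cmH2O.

102.7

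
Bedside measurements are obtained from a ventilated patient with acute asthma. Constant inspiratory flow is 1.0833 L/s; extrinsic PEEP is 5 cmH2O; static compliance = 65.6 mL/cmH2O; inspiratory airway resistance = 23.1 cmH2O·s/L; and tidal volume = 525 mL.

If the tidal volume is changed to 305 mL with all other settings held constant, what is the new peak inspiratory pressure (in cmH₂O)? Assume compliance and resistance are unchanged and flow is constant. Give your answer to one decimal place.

PIP = Vt/C + R·V̇ + PEEP (constant-flow equation of motion).
Only the elastic term changes: ΔPIP = ΔVt / C = (305 − 525) / 65.6 = -3.354 cmH2O.
Original PIP = 525/65.6 + 23.1×1.0833 + 5 = 38.027 cmH2O; new PIP = 38.027 + (-3.354) = 34.673 cmH2O.

34.7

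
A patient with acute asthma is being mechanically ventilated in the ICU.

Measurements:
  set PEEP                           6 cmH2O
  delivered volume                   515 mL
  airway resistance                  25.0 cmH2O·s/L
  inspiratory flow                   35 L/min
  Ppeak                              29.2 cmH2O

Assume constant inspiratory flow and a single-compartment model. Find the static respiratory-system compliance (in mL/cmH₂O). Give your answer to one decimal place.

Flow: 35 L/min ÷ 60 = 0.5833 L/s.
Equation of motion (constant flow): PIP = Vt/C + R·V̇ + PEEP.
Vt/C = PIP − R·V̇ − PEEP = 29.2 − 25.0×0.5833 − 6 = 29.2 − 14.583 − 6 = 8.617 cmH2O.
C = Vt / 8.617 = 515 / 8.617 = 59.766 mL/cmH2O.

59.8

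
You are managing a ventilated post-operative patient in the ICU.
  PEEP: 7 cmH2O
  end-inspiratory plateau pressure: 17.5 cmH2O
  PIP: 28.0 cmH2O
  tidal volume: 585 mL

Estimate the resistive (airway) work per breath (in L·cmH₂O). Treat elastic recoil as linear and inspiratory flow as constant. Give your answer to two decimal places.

With constant inspiratory flow the resistive pressure is constant at PIP − Pplat = 28.0 − 17.5 = 10.5 cmH2O, so resistive work = 10.5 × 0.585 = 6.143 L·cmH2O.

6.14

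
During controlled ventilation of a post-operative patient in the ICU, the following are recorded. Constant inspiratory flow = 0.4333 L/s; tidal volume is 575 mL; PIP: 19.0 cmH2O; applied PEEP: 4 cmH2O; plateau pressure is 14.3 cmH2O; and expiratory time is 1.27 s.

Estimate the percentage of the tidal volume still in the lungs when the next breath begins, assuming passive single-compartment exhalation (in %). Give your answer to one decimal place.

R = (PIP − Pplat)/V̇ = (19.0 − 14.3) / 0.4333 = 4.7/0.4333 = 10.847 cmH2O·s/L.
C = Vt/(Pplat − PEEP) = 575.0 / (14.3 − 4) = 575.0/10.3 = 55.825 mL/cmH2O.
τ = R × C = 10.847 × 0.05583 L/cmH2O = 0.6056 s.
Fraction remaining at end-expiration = e^(−Te/τ) = e^(−1.27/0.6056) = 0.1228 → 12.28%.

12.3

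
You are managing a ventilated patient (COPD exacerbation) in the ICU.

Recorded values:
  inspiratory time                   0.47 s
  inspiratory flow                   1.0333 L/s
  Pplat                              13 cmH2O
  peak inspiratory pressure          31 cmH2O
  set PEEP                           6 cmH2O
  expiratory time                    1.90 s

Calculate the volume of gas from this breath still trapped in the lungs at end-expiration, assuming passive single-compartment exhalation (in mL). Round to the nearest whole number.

Vt = flow × Ti = 1.0333 L/s × 0.47 s × 1000 mL/L = 485.65 mL.
R = (PIP − Pplat)/V̇ = (31 − 13) / 1.0333 = 18.0/1.0333 = 17.42 cmH2O·s/L.
C = Vt/(Pplat − PEEP) = 485.65 / (13 − 6) = 485.65/7.0 = 69.379 mL/cmH2O.
τ = R × C = 17.42 × 0.06938 L/cmH2O = 1.209 s.
Fraction remaining = e^(−Te/τ) = e^(−1.90/1.209) = 0.2077.
Trapped volume = 485.65 × 0.2077 = 100.87 mL.

101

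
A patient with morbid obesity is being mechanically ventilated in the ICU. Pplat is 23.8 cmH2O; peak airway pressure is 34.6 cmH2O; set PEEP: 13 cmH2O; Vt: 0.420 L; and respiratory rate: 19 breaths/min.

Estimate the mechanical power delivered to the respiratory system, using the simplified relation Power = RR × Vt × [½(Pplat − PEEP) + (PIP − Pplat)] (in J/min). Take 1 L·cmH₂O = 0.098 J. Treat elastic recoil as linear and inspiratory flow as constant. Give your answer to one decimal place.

12.7

Per-breath work = Vt × [½(Pplat−PEEP) + (PIP−Pplat)] = 0.420 × [0.5×10.8 + 10.8] = 0.420 × 16.2 = 6.804 L·cmH2O.
Power = 19 × 6.804 = 129.28 L·cmH2O/min.
× 0.098 J/(L·cmH2O) → 12.669 J/min.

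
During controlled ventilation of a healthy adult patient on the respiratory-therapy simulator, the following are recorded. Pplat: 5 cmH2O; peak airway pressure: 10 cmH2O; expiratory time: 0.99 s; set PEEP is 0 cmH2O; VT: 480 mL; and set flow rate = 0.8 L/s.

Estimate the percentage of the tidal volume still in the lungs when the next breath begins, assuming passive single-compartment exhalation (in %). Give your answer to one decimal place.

19.2

R = (PIP − Pplat)/V̇ = (10 − 5) / 0.8 = 5.0/0.8 = 6.25 cmH2O·s/L.
C = Vt/(Pplat − PEEP) = 480.0 / (5 − 0) = 480.0/5.0 = 96.0 mL/cmH2O.
τ = R × C = 6.25 × 0.096 L/cmH2O = 0.6 s.
Fraction remaining at end-expiration = e^(−Te/τ) = e^(−0.99/0.6) = 0.192 → 19.2%.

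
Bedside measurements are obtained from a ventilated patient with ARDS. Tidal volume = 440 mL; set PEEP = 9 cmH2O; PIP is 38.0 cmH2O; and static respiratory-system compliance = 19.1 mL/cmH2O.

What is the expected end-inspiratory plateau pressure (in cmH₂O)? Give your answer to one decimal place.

32.0

Pplat = PEEP + Vt / Cstat = 9 + 440 / 19.1 = 9 + 23.037 = 32.037 cmH2O.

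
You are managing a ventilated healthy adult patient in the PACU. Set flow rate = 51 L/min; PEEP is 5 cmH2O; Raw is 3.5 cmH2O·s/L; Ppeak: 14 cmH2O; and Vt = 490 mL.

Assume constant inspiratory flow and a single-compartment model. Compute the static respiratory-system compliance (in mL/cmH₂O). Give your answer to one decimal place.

Flow: 51 L/min ÷ 60 = 0.85 L/s.
Equation of motion (constant flow): PIP = Vt/C + R·V̇ + PEEP.
Vt/C = PIP − R·V̇ − PEEP = 14 − 3.5×0.85 − 5 = 14 − 2.975 − 5 = 6.025 cmH2O.
C = Vt / 6.025 = 490 / 6.025 = 81.328 mL/cmH2O.

81.3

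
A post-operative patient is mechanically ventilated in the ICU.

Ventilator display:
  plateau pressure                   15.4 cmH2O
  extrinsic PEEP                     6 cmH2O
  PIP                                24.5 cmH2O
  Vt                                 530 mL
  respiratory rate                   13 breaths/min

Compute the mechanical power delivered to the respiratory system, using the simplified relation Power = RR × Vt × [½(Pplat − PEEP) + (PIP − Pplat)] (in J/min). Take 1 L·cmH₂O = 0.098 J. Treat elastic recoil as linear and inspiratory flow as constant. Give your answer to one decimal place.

Per-breath work = Vt × [½(Pplat−PEEP) + (PIP−Pplat)] = 0.530 × [0.5×9.4 + 9.1] = 0.530 × 13.8 = 7.314 L·cmH2O.
Power = 13 × 7.314 = 95.082 L·cmH2O/min.
× 0.098 J/(L·cmH2O) → 9.318 J/min.

9.3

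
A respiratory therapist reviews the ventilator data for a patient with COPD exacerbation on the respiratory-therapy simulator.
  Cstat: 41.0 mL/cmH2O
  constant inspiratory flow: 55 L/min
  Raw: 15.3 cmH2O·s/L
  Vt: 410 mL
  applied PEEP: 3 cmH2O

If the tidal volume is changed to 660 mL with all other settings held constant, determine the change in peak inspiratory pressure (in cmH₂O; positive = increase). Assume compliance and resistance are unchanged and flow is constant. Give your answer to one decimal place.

6.1

PIP = Vt/C + R·V̇ + PEEP (constant-flow equation of motion).
Only the elastic term changes: ΔPIP = ΔVt / C = (660 − 410) / 41.0 = 6.098 cmH2O.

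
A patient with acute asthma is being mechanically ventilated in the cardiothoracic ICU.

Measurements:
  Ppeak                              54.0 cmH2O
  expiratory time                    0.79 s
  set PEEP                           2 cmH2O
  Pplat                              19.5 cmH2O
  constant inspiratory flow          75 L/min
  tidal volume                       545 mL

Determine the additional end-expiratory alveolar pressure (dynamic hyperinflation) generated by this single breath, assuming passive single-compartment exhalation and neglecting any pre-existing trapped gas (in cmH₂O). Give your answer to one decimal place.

7.0

Flow: 75 L/min ÷ 60 = 1.25 L/s.
R = (PIP − Pplat)/V̇ = (54.0 − 19.5) / 1.25 = 34.5/1.25 = 27.6 cmH2O·s/L.
C = Vt/(Pplat − PEEP) = 545.0 / (19.5 − 2) = 545.0/17.5 = 31.143 mL/cmH2O.
τ = R × C = 27.6 × 0.03114 L/cmH2O = 0.8595 s.
Fraction remaining = e^(−Te/τ) = e^(−0.79/0.8595) = 0.3989; trapped volume = 545.0 × 0.3989 = 217.4 mL.
Additional alveolar pressure from trapping ≈ V_trapped / C = 217.4 / 31.143 = 6.981 cmH2O.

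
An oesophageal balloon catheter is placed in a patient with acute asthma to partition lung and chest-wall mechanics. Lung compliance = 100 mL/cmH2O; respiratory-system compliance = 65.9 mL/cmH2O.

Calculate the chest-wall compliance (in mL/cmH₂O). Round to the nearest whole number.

193

1/Ccw = 1/Crs − 1/CL.
1/Ccw = 1/65.9 − 1/100 = 0.005175.
Ccw = 193.24 mL/cmH2O.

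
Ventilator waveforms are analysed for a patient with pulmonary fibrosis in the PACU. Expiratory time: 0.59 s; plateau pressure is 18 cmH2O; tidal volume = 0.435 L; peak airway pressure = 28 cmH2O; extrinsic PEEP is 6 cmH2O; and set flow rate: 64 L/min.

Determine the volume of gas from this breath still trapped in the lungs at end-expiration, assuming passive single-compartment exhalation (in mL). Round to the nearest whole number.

77

Flow: 64 L/min ÷ 60 = 1.0667 L/s.
R = (PIP − Pplat)/V̇ = (28 − 18) / 1.0667 = 10.0/1.0667 = 9.375 cmH2O·s/L.
C = Vt/(Pplat − PEEP) = 435.0 / (18 − 6) = 435.0/12.0 = 36.25 mL/cmH2O.
τ = R × C = 9.375 × 0.03625 L/cmH2O = 0.3398 s.
Fraction remaining = e^(−Te/τ) = e^(−0.59/0.3398) = 0.1762.
Trapped volume = 435.0 × 0.1762 = 76.647 mL.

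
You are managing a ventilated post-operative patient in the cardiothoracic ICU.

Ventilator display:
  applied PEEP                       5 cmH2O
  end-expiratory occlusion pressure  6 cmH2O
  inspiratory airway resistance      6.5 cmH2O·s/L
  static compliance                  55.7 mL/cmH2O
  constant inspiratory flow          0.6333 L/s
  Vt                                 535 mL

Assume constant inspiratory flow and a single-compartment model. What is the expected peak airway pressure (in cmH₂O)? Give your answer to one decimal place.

19.7

Total PEEP = 6 cmH2O (set 5 + intrinsic 1); this is the baseline alveolar pressure.
Equation of motion (constant flow): PIP = Vt/C + R·V̇ + PEEP.
PIP = 535/55.7 + 6.5×0.6333 + 6 = 9.605 + 4.116 + 6 = 19.721 cmH2O.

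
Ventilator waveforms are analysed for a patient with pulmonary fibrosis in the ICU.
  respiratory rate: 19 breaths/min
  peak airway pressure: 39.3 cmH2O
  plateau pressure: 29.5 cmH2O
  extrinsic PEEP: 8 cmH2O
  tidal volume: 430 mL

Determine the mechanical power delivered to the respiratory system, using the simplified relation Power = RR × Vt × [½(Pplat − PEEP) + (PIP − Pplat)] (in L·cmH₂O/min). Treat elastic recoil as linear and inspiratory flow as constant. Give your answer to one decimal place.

167.9

Per-breath work = Vt × [½(Pplat−PEEP) + (PIP−Pplat)] = 0.430 × [0.5×21.5 + 9.8] = 0.430 × 20.55 = 8.837 L·cmH2O.
Power = 19 × 8.837 = 167.9 L·cmH2O/min.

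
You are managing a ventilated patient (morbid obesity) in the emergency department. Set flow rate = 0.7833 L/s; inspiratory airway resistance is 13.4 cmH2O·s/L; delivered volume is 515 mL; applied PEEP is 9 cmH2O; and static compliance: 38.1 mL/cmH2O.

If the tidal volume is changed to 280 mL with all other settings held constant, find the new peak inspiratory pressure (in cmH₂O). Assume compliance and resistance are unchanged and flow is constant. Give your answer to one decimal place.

PIP = Vt/C + R·V̇ + PEEP (constant-flow equation of motion).
Only the elastic term changes: ΔPIP = ΔVt / C = (280 − 515) / 38.1 = -6.168 cmH2O.
Original PIP = 515/38.1 + 13.4×0.7833 + 9 = 33.013 cmH2O; new PIP = 33.013 + (-6.168) = 26.845 cmH2O.

26.8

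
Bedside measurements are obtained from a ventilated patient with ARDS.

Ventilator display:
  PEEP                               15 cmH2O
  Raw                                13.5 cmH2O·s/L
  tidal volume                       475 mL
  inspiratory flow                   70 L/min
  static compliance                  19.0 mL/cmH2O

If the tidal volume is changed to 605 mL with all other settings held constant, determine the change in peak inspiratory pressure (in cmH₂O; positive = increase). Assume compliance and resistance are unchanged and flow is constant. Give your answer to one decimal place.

PIP = Vt/C + R·V̇ + PEEP (constant-flow equation of motion).
Only the elastic term changes: ΔPIP = ΔVt / C = (605 − 475) / 19.0 = 6.842 cmH2O.

6.8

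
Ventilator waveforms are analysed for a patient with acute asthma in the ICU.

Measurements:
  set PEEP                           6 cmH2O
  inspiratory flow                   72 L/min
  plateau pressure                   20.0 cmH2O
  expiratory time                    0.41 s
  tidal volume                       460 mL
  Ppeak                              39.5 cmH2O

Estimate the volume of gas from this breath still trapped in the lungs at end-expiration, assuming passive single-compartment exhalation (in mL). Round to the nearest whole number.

Flow: 72 L/min ÷ 60 = 1.2 L/s.
R = (PIP − Pplat)/V̇ = (39.5 − 20.0) / 1.2 = 19.5/1.2 = 16.25 cmH2O·s/L.
C = Vt/(Pplat − PEEP) = 460.0 / (20.0 − 6) = 460.0/14.0 = 32.857 mL/cmH2O.
τ = R × C = 16.25 × 0.03286 L/cmH2O = 0.534 s.
Fraction remaining = e^(−Te/τ) = e^(−0.41/0.534) = 0.464.
Trapped volume = 460.0 × 0.464 = 213.44 mL.

213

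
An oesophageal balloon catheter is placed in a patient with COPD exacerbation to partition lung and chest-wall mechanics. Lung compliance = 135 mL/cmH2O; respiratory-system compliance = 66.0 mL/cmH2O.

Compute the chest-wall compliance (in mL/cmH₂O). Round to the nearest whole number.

1/Ccw = 1/Crs − 1/CL.
1/Ccw = 1/66.0 − 1/135 = 0.007744.
Ccw = 129.13 mL/cmH2O.

129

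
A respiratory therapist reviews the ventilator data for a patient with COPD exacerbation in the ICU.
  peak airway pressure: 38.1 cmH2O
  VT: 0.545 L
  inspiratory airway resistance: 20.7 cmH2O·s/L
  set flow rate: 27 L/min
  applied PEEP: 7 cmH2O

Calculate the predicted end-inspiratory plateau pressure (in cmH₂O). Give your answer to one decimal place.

28.8

Flow: 27 L/min ÷ 60 = 0.45 L/s.
Pplat = PIP − Raw × flow = 38.1 − 20.7 × 0.45 = 38.1 − 9.315 = 28.785 cmH2O.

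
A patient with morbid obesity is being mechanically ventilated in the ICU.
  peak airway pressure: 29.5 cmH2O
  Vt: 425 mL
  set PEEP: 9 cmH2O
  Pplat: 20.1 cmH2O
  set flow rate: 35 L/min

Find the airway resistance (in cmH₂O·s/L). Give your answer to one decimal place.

16.1

Flow: 35 L/min ÷ 60 = 0.5833 L/s.
Raw = (PIP − Pplat) / flow = (29.5 − 20.1) / 0.5833 = 9.4 / 0.5833 = 16.115 cmH2O·s/L.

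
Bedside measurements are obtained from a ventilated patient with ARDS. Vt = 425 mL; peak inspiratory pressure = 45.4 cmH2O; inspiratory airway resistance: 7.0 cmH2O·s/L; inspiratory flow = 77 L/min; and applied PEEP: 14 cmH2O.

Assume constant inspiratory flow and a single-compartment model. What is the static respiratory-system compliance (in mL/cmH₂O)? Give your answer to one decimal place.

Flow: 77 L/min ÷ 60 = 1.2833 L/s.
Equation of motion (constant flow): PIP = Vt/C + R·V̇ + PEEP.
Vt/C = PIP − R·V̇ − PEEP = 45.4 − 7.0×1.2833 − 14 = 45.4 − 8.983 − 14 = 22.417 cmH2O.
C = Vt / 22.417 = 425 / 22.417 = 18.959 mL/cmH2O.

19.0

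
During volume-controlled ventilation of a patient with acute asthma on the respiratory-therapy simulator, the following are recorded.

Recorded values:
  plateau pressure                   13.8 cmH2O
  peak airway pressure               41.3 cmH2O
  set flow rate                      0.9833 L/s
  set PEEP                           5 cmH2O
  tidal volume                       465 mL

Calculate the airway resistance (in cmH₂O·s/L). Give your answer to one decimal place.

Raw = (PIP − Pplat) / flow = (41.3 − 13.8) / 0.9833 = 27.5 / 0.9833 = 27.967 cmH2O·s/L.

28.0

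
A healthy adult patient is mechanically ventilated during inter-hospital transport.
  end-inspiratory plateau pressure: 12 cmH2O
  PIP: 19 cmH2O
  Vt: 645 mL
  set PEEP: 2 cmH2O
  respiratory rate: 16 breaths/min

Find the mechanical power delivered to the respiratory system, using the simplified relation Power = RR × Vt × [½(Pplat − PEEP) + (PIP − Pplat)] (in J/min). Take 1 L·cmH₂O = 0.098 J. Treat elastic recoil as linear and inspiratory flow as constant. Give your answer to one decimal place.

12.1

Per-breath work = Vt × [½(Pplat−PEEP) + (PIP−Pplat)] = 0.645 × [0.5×10.0 + 7.0] = 0.645 × 12.0 = 7.74 L·cmH2O.
Power = 16 × 7.74 = 123.84 L·cmH2O/min.
× 0.098 J/(L·cmH2O) → 12.136 J/min.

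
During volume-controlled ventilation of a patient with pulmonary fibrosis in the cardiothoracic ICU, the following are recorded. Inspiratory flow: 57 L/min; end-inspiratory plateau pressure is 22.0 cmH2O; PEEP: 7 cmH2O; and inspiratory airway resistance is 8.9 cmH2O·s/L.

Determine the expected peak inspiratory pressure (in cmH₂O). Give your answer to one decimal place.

Flow: 57 L/min ÷ 60 = 0.95 L/s.
PIP = Pplat + Raw × flow = 22.0 + 8.9 × 0.95 = 22.0 + 8.455 = 30.455 cmH2O.

30.5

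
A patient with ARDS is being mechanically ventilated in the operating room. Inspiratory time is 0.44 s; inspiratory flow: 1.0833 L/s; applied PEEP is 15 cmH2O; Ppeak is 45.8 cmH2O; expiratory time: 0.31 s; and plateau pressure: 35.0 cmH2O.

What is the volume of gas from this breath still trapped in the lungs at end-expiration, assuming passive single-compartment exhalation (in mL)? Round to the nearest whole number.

129

Vt = flow × Ti = 1.0833 L/s × 0.44 s × 1000 mL/L = 476.65 mL.
R = (PIP − Pplat)/V̇ = (45.8 − 35.0) / 1.0833 = 10.8/1.0833 = 9.97 cmH2O·s/L.
C = Vt/(Pplat − PEEP) = 476.65 / (35.0 − 15) = 476.65/20.0 = 23.833 mL/cmH2O.
τ = R × C = 9.97 × 0.02383 L/cmH2O = 0.2376 s.
Fraction remaining = e^(−Te/τ) = e^(−0.31/0.2376) = 0.2713.
Trapped volume = 476.65 × 0.2713 = 129.32 mL.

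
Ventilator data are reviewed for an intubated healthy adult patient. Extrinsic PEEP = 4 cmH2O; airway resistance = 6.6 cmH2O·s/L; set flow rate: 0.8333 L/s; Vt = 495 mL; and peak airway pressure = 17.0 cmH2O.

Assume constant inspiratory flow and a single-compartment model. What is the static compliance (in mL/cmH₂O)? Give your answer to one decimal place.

66.0

Equation of motion (constant flow): PIP = Vt/C + R·V̇ + PEEP.
Vt/C = PIP − R·V̇ − PEEP = 17.0 − 6.6×0.8333 − 4 = 17.0 − 5.5 − 4 = 7.5 cmH2O.
C = Vt / 7.5 = 495 / 7.5 = 66.0 mL/cmH2O.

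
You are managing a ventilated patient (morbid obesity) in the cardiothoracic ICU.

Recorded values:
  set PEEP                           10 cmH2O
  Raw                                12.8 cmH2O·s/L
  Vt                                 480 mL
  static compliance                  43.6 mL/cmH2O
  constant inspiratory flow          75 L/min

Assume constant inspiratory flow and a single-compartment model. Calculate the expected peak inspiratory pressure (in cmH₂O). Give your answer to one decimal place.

Flow: 75 L/min ÷ 60 = 1.25 L/s.
Equation of motion (constant flow): PIP = Vt/C + R·V̇ + PEEP.
PIP = 480/43.6 + 12.8×1.25 + 10 = 11.009 + 16.0 + 10 = 37.009 cmH2O.

37.0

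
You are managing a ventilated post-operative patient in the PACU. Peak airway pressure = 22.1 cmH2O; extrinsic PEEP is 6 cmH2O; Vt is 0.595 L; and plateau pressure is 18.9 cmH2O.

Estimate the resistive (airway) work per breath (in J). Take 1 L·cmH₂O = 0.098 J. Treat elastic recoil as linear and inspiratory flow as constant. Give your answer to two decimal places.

With constant inspiratory flow the resistive pressure is constant at PIP − Pplat = 22.1 − 18.9 = 3.2 cmH2O, so resistive work = 3.2 × 0.595 = 1.904 L·cmH2O.
× 0.098 J/(L·cmH2O) → 0.1866 J.

0.19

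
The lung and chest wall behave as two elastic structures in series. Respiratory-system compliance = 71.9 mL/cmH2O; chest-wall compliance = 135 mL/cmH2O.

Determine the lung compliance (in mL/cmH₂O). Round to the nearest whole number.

1/CL = 1/Crs − 1/Ccw.
1/CL = 1/71.9 − 1/135 = 0.006501.
CL = 153.82 mL/cmH2O.

154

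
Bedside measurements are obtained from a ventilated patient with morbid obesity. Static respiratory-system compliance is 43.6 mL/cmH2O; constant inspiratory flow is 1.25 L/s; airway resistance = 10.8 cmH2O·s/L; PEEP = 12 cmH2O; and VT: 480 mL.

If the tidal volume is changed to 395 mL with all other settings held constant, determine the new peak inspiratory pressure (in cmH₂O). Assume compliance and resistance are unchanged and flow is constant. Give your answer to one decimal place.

34.6

PIP = Vt/C + R·V̇ + PEEP (constant-flow equation of motion).
Only the elastic term changes: ΔPIP = ΔVt / C = (395 − 480) / 43.6 = -1.95 cmH2O.
Original PIP = 480/43.6 + 10.8×1.25 + 12 = 36.509 cmH2O; new PIP = 36.509 + (-1.95) = 34.559 cmH2O.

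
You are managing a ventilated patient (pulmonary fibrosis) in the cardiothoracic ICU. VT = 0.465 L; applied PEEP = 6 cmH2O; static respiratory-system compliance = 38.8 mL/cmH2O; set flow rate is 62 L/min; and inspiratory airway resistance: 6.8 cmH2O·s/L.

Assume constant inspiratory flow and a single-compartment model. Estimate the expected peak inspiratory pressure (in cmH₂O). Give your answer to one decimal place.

25.0

Flow: 62 L/min ÷ 60 = 1.0333 L/s.
Equation of motion (constant flow): PIP = Vt/C + R·V̇ + PEEP.
PIP = 465/38.8 + 6.8×1.0333 + 6 = 11.985 + 7.026 + 6 = 25.011 cmH2O.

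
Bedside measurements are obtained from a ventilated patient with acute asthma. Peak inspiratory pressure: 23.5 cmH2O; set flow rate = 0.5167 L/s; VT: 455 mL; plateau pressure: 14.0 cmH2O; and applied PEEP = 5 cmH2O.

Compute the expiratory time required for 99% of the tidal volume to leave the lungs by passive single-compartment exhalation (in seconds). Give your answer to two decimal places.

4.28

R = (PIP − Pplat)/V̇ = (23.5 − 14.0) / 0.5167 = 9.5/0.5167 = 18.386 cmH2O·s/L.
C = Vt/(Pplat − PEEP) = 455.0 / (14.0 − 5) = 455.0/9.0 = 50.556 mL/cmH2O.
τ = R × C = 18.386 × 0.05056 L/cmH2O = 0.9296 s.
t = −τ·ln(1 − 0.99) = −0.9296·ln(0.01) = 4.281 s.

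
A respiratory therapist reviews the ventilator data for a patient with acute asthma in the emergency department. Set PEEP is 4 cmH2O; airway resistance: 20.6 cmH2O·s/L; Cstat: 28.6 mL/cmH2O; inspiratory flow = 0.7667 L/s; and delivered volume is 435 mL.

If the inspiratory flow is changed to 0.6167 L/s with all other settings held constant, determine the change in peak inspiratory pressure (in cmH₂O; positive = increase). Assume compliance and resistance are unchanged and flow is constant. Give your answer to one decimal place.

-3.1

PIP = Vt/C + R·V̇ + PEEP (constant-flow equation of motion).
Only the resistive term changes: ΔPIP = R × ΔV̇ = 20.6 × (0.6167 − 0.7667) = 20.6 × -0.15 = -3.09 cmH2O.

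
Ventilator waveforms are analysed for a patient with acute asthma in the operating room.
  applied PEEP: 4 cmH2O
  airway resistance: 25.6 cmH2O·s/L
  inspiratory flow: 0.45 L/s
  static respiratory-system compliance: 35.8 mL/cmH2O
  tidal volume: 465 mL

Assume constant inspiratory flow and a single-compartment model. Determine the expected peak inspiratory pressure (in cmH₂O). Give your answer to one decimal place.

28.5

Equation of motion (constant flow): PIP = Vt/C + R·V̇ + PEEP.
PIP = 465/35.8 + 25.6×0.45 + 4 = 12.989 + 11.52 + 4 = 28.509 cmH2O.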